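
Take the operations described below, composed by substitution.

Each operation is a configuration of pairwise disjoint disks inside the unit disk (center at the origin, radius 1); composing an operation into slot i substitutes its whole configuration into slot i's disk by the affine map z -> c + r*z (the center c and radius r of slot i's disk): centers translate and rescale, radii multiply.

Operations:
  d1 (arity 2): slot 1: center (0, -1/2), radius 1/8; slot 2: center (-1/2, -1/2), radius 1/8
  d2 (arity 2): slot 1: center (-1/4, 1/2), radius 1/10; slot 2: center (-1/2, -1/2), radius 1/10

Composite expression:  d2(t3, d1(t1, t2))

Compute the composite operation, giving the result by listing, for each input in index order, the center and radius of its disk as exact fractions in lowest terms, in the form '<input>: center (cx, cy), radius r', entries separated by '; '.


t1: center (-1/2, -11/20), radius 1/80; t2: center (-11/20, -11/20), radius 1/80; t3: center (-1/4, 1/2), radius 1/10

Each t-disk chains the slot maps above it in d2; radii multiply.
for t3, the 1-step affine chain lands on center (-1/4, 1/2), radius 1/10
for t1, the 2-step affine chain lands on center (-1/2, -11/20), radius 1/80
for t2, the 2-step affine chain lands on center (-11/20, -11/20), radius 1/80


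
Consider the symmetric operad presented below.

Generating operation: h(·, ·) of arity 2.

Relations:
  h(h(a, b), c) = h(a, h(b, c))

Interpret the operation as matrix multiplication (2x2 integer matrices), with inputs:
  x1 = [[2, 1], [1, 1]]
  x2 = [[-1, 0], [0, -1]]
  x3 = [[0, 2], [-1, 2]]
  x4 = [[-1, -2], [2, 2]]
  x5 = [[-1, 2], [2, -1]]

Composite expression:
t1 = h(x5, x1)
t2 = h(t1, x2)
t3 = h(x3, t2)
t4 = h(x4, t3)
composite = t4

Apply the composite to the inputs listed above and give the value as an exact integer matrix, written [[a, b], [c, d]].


[[18, 4], [-24, -6]]

h(x5, x1) = [[0, 1], [3, 1]]
h(h(x5, x1), x2) = [[0, -1], [-3, -1]]
h(x3, h(h(x5, x1), x2)) = [[-6, -2], [-6, -1]]
h(x4, h(x3, h(h(x5, x1), x2))) = [[18, 4], [-24, -6]]


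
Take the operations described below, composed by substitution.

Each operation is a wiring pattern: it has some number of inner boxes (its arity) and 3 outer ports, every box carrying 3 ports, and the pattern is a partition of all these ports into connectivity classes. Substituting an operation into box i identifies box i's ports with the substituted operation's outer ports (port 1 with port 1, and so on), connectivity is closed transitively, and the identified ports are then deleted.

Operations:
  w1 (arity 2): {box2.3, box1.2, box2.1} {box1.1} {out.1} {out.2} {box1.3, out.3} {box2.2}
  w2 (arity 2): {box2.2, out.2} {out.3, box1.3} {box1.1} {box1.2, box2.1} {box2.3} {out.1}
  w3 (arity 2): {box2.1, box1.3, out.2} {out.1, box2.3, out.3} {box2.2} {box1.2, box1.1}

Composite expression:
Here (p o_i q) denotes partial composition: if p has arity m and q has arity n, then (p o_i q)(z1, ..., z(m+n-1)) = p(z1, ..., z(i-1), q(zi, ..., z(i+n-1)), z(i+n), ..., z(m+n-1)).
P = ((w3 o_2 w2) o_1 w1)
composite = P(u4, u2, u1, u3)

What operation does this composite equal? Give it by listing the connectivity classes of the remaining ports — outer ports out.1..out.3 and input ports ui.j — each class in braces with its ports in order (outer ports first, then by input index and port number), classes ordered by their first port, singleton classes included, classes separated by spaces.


{out.1, out.3, u1.3} {out.2, u4.3} {u1.1} {u1.2, u3.1} {u2.1, u2.3, u4.2} {u2.2} {u3.2} {u3.3} {u4.1}

Treat the ports identified at w3 as solder joints: merge, then drop.
the subtree at w1 composes to {out.1} {out.2} {out.3, u4.3} {u2.1, u2.3, u4.2} {u2.2} {u4.1} on (u4, u2); out.j = own outer ports
the subtree at w2 composes to {out.1} {out.2, u3.2} {out.3, u1.3} {u1.1} {u1.2, u3.1} {u3.3} on (u1, u3); out.j = own outer ports
the subtree at w3 composes to {out.1, out.3, u1.3} {out.2, u4.3} {u1.1} {u1.2, u3.1} {u2.1, u2.3, u4.2} {u2.2} {u3.2} {u3.3} {u4.1} on (u4, u2, u1, u3); out.j = own outer ports


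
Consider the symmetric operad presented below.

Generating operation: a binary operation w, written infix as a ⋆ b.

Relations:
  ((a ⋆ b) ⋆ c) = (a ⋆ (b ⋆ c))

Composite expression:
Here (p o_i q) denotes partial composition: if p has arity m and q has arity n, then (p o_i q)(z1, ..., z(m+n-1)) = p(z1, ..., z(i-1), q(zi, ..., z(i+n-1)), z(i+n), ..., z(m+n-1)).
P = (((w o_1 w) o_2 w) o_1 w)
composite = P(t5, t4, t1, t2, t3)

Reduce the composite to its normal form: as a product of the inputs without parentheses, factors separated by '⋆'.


t5 ⋆ t4 ⋆ t1 ⋆ t2 ⋆ t3

Every regrouping of w is equal, so read the t-inputs in written order.
(t5 ⋆ t4) spells out as t5 ⋆ t4
(t1 ⋆ t2) spells out as t1 ⋆ t2
((t5 ⋆ t4) ⋆ (t1 ⋆ t2)) spells out as t5 ⋆ t4 ⋆ t1 ⋆ t2
(((t5 ⋆ t4) ⋆ (t1 ⋆ t2)) ⋆ t3) spells out as t5 ⋆ t4 ⋆ t1 ⋆ t2 ⋆ t3


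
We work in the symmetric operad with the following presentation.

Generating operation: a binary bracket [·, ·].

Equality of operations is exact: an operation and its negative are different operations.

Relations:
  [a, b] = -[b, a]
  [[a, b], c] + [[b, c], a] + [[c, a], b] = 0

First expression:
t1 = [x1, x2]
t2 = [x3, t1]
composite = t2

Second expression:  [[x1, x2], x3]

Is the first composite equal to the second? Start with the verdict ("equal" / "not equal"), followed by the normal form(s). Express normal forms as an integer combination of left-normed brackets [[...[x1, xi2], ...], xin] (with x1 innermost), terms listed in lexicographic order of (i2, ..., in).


not equal — first -[[x1, x2], x3], second [[x1, x2], x3]

Normal form of the first expression: -[[x1, x2], x3]
Normal form of the second expression: [[x1, x2], x3]
Different reductions; not equal.


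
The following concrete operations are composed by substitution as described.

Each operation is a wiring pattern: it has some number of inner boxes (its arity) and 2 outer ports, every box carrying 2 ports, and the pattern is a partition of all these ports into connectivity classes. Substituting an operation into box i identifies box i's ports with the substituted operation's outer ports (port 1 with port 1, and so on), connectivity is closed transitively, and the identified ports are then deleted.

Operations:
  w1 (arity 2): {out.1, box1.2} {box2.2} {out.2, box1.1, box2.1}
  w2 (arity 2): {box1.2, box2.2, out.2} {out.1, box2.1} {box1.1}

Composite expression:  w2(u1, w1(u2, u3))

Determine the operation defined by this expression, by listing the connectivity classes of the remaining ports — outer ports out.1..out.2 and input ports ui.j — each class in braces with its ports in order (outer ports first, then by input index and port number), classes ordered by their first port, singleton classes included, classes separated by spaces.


{out.1, u2.2} {out.2, u1.2, u2.1, u3.1} {u1.1} {u3.2}


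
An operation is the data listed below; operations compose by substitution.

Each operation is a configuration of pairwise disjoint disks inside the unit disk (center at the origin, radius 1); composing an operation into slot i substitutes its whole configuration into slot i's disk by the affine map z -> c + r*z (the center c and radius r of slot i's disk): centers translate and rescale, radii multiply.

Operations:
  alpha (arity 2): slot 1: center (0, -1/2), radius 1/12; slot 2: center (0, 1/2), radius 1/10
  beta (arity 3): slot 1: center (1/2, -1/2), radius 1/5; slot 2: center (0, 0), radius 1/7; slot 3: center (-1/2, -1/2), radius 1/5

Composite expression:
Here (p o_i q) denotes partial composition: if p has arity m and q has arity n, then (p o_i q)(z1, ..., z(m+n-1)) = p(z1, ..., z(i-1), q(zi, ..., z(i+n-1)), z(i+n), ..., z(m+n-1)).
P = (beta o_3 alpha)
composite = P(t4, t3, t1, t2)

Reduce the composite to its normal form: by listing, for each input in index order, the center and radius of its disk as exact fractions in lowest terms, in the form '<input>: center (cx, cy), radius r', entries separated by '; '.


Each t-disk chains the slot maps above it in beta; radii multiply.
t4 passes through 1 substitution, ending at center (1/2, -1/2), radius 1/5
t3 passes through 1 substitution, ending at center (0, 0), radius 1/7
t1 passes through 2 substitutions, ending at center (-1/2, -3/5), radius 1/60
t2 passes through 2 substitutions, ending at center (-1/2, -2/5), radius 1/50

t1: center (-1/2, -3/5), radius 1/60; t2: center (-1/2, -2/5), radius 1/50; t3: center (0, 0), radius 1/7; t4: center (1/2, -1/2), radius 1/5


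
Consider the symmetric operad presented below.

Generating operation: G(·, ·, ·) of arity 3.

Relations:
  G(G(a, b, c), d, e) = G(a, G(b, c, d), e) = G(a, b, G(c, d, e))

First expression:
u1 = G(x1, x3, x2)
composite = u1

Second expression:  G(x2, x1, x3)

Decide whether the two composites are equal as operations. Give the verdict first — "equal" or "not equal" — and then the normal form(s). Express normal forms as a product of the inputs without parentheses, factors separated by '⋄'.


In normal form, the first expression is x1 ⋄ x3 ⋄ x2
In normal form, the second expression is x2 ⋄ x1 ⋄ x3
They disagree, so not equal.

not equal: they reduce to x1 ⋄ x3 ⋄ x2 and x2 ⋄ x1 ⋄ x3


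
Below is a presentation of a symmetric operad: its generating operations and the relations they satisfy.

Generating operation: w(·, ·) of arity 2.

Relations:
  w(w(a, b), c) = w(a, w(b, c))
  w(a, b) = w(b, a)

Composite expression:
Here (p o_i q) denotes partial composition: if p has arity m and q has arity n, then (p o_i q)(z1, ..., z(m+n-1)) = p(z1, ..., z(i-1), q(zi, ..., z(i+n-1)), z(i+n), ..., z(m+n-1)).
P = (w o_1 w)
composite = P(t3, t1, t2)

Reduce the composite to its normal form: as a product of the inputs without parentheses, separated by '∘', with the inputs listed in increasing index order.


t1 ∘ t2 ∘ t3

Key point: w commutes, so take the t-inputs in any fixed order.
w(t3, t1) linearizes to t3 ∘ t1
w(w(t3, t1), t2) linearizes to t3 ∘ t1 ∘ t2
sorting the factors by input index: t1 ∘ t2 ∘ t3


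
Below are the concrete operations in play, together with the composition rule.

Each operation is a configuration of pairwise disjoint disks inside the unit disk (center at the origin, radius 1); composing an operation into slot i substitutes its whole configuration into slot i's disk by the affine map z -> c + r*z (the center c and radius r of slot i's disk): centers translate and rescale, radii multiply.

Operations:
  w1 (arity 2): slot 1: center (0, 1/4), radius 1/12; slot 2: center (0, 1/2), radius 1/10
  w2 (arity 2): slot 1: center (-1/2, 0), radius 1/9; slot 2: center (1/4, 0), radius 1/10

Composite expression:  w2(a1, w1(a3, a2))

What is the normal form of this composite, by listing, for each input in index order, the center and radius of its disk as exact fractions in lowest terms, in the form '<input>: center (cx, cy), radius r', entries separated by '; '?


a1: center (-1/2, 0), radius 1/9; a2: center (1/4, 1/20), radius 1/100; a3: center (1/4, 1/40), radius 1/120

Affine substitution under w2: radii multiply and a-centers shift.
a1: after 1 affine step, its disk has center (-1/2, 0), radius 1/9
a3: after 2 affine steps, its disk has center (1/4, 1/40), radius 1/120
a2: after 2 affine steps, its disk has center (1/4, 1/20), radius 1/100


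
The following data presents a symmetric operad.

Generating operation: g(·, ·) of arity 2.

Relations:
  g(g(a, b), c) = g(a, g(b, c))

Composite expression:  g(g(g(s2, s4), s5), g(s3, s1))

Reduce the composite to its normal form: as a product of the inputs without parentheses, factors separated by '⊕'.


s2 ⊕ s4 ⊕ s5 ⊕ s3 ⊕ s1


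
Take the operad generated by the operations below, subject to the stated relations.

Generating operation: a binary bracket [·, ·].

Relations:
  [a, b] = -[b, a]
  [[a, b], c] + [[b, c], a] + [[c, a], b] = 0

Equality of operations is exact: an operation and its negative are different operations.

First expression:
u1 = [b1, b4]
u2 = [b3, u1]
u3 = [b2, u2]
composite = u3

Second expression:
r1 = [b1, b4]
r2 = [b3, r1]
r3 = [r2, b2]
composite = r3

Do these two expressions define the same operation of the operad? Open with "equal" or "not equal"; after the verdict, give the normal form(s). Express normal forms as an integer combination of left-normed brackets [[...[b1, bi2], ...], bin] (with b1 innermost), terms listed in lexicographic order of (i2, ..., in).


not equal — first [[[b1, b4], b3], b2], second -[[[b1, b4], b3], b2]

The first expression, normalized: [[[b1, b4], b3], b2]
The second expression, normalized: -[[[b1, b4], b3], b2]
The forms do not match — not equal.


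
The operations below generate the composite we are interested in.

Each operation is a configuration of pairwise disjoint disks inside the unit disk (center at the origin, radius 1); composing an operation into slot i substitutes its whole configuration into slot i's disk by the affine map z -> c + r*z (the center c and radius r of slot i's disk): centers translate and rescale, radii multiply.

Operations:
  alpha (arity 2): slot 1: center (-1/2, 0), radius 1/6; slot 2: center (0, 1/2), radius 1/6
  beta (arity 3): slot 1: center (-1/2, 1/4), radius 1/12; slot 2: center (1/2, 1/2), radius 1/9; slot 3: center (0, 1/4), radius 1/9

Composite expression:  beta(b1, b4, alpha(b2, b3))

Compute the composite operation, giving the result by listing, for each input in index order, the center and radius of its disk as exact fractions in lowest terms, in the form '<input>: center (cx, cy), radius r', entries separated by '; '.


Only the slot chain above each b matters under beta; compose those maps.
b1 passes through 1 substitution, ending at center (-1/2, 1/4), radius 1/12
b4 passes through 1 substitution, ending at center (1/2, 1/2), radius 1/9
b2 passes through 2 substitutions, ending at center (-1/18, 1/4), radius 1/54
b3 passes through 2 substitutions, ending at center (0, 11/36), radius 1/54

b1: center (-1/2, 1/4), radius 1/12; b2: center (-1/18, 1/4), radius 1/54; b3: center (0, 11/36), radius 1/54; b4: center (1/2, 1/2), radius 1/9


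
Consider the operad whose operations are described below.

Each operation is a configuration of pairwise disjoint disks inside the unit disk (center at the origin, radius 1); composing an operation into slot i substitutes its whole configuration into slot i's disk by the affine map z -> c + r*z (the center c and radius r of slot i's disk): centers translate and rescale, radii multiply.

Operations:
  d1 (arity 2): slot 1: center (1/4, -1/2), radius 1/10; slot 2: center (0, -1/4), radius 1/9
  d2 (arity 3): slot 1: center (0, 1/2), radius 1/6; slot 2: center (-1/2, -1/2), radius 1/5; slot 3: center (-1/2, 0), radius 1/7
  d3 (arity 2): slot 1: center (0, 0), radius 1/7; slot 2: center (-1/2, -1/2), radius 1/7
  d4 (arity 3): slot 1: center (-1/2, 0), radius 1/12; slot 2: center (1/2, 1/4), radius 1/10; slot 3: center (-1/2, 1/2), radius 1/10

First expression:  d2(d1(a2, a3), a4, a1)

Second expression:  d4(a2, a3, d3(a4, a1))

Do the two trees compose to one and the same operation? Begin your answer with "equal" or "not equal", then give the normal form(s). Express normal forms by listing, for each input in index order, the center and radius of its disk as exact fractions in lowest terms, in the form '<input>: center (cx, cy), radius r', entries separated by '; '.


Normal form of the first expression: a1: center (-1/2, 0), radius 1/7; a2: center (1/24, 5/12), radius 1/60; a3: center (0, 11/24), radius 1/54; a4: center (-1/2, -1/2), radius 1/5
Normal form of the second expression: a1: center (-11/20, 9/20), radius 1/70; a2: center (-1/2, 0), radius 1/12; a3: center (1/2, 1/4), radius 1/10; a4: center (-1/2, 1/2), radius 1/70
The forms do not match — not equal.

not equal: they reduce to a1: center (-1/2, 0), radius 1/7; a2: center (1/24, 5/12), radius 1/60; a3: center (0, 11/24), radius 1/54; a4: center (-1/2, -1/2), radius 1/5 and a1: center (-11/20, 9/20), radius 1/70; a2: center (-1/2, 0), radius 1/12; a3: center (1/2, 1/4), radius 1/10; a4: center (-1/2, 1/2), radius 1/70


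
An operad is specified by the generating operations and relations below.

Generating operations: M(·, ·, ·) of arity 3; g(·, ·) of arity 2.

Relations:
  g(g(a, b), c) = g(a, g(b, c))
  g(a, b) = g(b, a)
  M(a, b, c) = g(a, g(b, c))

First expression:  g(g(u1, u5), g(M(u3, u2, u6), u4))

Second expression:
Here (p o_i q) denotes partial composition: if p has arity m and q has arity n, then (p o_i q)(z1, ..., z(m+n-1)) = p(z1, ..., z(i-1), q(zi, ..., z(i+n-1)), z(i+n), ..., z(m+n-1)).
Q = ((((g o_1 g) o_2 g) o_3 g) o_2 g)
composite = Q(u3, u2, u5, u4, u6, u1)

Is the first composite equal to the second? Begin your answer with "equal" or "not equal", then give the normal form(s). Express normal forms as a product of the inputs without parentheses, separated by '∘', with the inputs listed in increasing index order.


equal; both compose to u1 ∘ u2 ∘ u3 ∘ u4 ∘ u5 ∘ u6

Normal form of the first expression: u1 ∘ u2 ∘ u3 ∘ u4 ∘ u5 ∘ u6
Normal form of the second expression: u1 ∘ u2 ∘ u3 ∘ u4 ∘ u5 ∘ u6
The forms coincide; equal.


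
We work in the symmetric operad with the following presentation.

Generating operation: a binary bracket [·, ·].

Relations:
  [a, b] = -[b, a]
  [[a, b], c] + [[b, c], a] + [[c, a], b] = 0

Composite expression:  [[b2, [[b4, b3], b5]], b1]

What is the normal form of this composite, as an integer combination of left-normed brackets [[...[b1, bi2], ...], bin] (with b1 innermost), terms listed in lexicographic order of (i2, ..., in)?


Expand each bracket as ab - ba; the b1-initial words give the coefficients.
Composite bracket: [[b2, [[b4, b3], b5]], b1]
Each bracket splits as ab - ba, giving 16 signed words (2^4 = 16).
Keep just the words that open with b1:
  word b1b2b3b4b5 has sign +1, contributing +[[[[b1, b2], b3], b4], b5]
  word b1b2b4b3b5 has sign -1, contributing -[[[[b1, b2], b4], b3], b5]
  word b1b2b5b3b4 has sign -1, contributing -[[[[b1, b2], b5], b3], b4]
  word b1b2b5b4b3 has sign +1, contributing +[[[[b1, b2], b5], b4], b3]
  word b1b3b4b5b2 has sign -1, contributing -[[[[b1, b3], b4], b5], b2]
  word b1b4b3b5b2 has sign +1, contributing +[[[[b1, b4], b3], b5], b2]
  word b1b5b3b4b2 has sign +1, contributing +[[[[b1, b5], b3], b4], b2]
  word b1b5b4b3b2 has sign -1, contributing -[[[[b1, b5], b4], b3], b2]

[[[[b1, b2], b3], b4], b5] - [[[[b1, b2], b4], b3], b5] - [[[[b1, b2], b5], b3], b4] + [[[[b1, b2], b5], b4], b3] - [[[[b1, b3], b4], b5], b2] + [[[[b1, b4], b3], b5], b2] + [[[[b1, b5], b3], b4], b2] - [[[[b1, b5], b4], b3], b2]


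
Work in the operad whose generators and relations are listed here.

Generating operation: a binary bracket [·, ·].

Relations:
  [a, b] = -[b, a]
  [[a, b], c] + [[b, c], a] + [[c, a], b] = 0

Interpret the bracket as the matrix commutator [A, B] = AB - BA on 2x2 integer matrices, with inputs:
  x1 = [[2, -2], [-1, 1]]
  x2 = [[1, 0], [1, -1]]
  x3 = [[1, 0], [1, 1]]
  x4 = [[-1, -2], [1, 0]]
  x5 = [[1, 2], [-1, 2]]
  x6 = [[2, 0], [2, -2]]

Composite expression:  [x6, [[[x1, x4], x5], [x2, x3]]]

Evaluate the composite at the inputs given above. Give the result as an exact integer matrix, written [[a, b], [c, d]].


[[0, 0], [96, 0]]

[x1, x4] = [[-4, -4], [0, 4]]
[[x1, x4], x5] = [[4, -20], [-8, -4]]
[x2, x3] = [[0, 0], [-2, 0]]
[[[x1, x4], x5], [x2, x3]] = [[40, 0], [16, -40]]
[x6, [[[x1, x4], x5], [x2, x3]]] = [[0, 0], [96, 0]]


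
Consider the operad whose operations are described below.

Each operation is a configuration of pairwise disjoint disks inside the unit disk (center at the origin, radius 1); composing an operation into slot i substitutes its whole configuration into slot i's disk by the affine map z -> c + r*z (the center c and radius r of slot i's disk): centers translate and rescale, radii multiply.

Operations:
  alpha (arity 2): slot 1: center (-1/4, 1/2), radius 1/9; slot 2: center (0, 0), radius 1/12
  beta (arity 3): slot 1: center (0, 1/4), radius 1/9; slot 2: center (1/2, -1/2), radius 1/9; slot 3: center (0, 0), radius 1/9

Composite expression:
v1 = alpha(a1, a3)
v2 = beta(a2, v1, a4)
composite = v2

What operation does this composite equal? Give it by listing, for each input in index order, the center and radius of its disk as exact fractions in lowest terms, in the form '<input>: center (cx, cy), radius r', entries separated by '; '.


a1: center (17/36, -4/9), radius 1/81; a2: center (0, 1/4), radius 1/9; a3: center (1/2, -1/2), radius 1/108; a4: center (0, 0), radius 1/9

Affine substitution under beta: radii multiply and a-centers shift.
input a2: composing its 1 substitution step yields center (0, 1/4), radius 1/9
input a1: composing its 2 substitution steps yields center (17/36, -4/9), radius 1/81
input a3: composing its 2 substitution steps yields center (1/2, -1/2), radius 1/108
input a4: composing its 1 substitution step yields center (0, 0), radius 1/9


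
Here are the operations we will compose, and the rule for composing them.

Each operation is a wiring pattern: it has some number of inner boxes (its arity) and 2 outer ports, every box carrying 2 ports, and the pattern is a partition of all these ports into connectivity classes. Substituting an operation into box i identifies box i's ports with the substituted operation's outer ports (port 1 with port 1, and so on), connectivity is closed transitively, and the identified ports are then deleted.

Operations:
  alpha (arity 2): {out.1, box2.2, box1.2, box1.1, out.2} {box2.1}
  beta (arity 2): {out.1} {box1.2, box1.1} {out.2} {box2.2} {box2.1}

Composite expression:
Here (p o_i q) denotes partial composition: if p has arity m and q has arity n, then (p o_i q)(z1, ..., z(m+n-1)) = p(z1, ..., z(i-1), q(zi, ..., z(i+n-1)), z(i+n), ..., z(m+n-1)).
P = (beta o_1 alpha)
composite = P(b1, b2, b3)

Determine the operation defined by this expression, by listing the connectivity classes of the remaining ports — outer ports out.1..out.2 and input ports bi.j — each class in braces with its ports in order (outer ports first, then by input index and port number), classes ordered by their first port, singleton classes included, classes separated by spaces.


{out.1} {out.2} {b1.1, b1.2, b2.2} {b2.1} {b3.1} {b3.2}

Treat the ports identified at beta as solder joints: merge, then drop.
stage alpha: inputs (b1, b2), connectivity {out.1, out.2, b1.1, b1.2, b2.2} {b2.1}, out.j its boundary
stage beta: inputs (b1, b2, b3), connectivity {out.1} {out.2} {b1.1, b1.2, b2.2} {b2.1} {b3.1} {b3.2}, out.j its boundary


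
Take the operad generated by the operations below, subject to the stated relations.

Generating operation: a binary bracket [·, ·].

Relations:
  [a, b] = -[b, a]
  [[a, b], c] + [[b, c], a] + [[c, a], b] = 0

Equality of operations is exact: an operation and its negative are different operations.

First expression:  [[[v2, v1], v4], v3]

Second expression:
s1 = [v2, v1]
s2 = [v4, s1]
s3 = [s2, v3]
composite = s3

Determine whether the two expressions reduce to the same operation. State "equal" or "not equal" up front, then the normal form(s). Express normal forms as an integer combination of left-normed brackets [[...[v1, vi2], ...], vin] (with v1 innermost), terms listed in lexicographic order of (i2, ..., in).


Normal form of the first expression: -[[[v1, v2], v4], v3]
Normal form of the second expression: [[[v1, v2], v4], v3]
No match — not equal.

not equal: they reduce to -[[[v1, v2], v4], v3] and [[[v1, v2], v4], v3]


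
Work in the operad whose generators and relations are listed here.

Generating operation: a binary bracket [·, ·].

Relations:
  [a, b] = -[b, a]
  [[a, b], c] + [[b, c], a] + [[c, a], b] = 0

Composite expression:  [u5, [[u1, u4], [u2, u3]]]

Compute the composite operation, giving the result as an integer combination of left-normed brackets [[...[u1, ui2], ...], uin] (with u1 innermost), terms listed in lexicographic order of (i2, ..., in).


-[[[[u1, u4], u2], u3], u5] + [[[[u1, u4], u3], u2], u5]

In the tensor algebra, words opening u1 carry the u1-anchored form.
Composite bracket: [u5, [[u1, u4], [u2, u3]]]
Applying ab - ba throughout gives 16 signed words (2^4 = 16).
Coefficients come from the u1-initial words:
  word u1u4u2u3u5 has sign -1, contributing -[[[[u1, u4], u2], u3], u5]
  word u1u4u3u2u5 has sign +1, contributing +[[[[u1, u4], u3], u2], u5]


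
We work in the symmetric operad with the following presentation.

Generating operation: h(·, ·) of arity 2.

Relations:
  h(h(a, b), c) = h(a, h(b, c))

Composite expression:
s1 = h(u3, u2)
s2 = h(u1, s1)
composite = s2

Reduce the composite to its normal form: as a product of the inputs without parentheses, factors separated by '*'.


Under associativity of h, the answer is the u's in reading order.
h(u3, u2) collapses to u3 * u2
h(u1, h(u3, u2)) collapses to u1 * u3 * u2

u1 * u3 * u2


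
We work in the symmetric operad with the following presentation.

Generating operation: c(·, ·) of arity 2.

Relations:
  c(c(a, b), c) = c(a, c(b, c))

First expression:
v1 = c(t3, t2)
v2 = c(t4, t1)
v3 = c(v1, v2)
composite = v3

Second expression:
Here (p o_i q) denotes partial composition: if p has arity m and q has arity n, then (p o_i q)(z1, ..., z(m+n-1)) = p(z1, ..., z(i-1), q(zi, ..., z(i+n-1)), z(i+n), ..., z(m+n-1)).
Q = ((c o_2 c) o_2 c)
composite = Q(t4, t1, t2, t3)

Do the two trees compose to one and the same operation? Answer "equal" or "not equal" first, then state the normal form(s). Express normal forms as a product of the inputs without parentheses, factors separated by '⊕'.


not equal — first t3 ⊕ t2 ⊕ t4 ⊕ t1, second t4 ⊕ t1 ⊕ t2 ⊕ t3

Reducing the first expression gives t3 ⊕ t2 ⊕ t4 ⊕ t1
Reducing the second expression gives t4 ⊕ t1 ⊕ t2 ⊕ t3
They disagree, so not equal.


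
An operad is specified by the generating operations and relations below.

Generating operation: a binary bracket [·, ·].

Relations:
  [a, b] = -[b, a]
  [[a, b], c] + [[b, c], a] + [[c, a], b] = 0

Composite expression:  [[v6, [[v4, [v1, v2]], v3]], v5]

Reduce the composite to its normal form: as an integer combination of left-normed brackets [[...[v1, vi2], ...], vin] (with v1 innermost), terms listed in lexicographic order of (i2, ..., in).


[[[[[v1, v2], v4], v3], v6], v5]


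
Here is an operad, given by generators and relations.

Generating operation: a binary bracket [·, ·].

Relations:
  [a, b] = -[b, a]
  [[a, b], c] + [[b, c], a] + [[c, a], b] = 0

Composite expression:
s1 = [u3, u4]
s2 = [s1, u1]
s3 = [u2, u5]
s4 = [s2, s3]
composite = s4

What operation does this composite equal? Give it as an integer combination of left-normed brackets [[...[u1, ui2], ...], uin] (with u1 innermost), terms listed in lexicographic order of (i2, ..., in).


Left-normed coefficients sit on the u1-initial expansion words.
Composite bracket: [[[u3, u4], u1], [u2, u5]]
Full expansion: 16 signed words from ab - ba (2^4 = 16).
Collect the words opening with u1:
  u1u3u4u2u5 (sign -1) contributes -[[[[u1, u3], u4], u2], u5]
  u1u3u4u5u2 (sign +1) contributes +[[[[u1, u3], u4], u5], u2]
  u1u4u3u2u5 (sign +1) contributes +[[[[u1, u4], u3], u2], u5]
  u1u4u3u5u2 (sign -1) contributes -[[[[u1, u4], u3], u5], u2]

-[[[[u1, u3], u4], u2], u5] + [[[[u1, u3], u4], u5], u2] + [[[[u1, u4], u3], u2], u5] - [[[[u1, u4], u3], u5], u2]


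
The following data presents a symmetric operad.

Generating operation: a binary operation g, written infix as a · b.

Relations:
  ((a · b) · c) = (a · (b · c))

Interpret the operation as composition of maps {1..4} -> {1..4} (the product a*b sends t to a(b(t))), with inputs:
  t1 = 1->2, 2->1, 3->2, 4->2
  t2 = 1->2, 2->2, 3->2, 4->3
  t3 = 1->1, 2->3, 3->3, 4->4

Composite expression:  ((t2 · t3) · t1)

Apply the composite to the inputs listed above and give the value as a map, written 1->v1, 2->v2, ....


1->2, 2->2, 3->2, 4->2

(t2 · t3) = 1->2, 2->2, 3->2, 4->3
((t2 · t3) · t1) = 1->2, 2->2, 3->2, 4->2


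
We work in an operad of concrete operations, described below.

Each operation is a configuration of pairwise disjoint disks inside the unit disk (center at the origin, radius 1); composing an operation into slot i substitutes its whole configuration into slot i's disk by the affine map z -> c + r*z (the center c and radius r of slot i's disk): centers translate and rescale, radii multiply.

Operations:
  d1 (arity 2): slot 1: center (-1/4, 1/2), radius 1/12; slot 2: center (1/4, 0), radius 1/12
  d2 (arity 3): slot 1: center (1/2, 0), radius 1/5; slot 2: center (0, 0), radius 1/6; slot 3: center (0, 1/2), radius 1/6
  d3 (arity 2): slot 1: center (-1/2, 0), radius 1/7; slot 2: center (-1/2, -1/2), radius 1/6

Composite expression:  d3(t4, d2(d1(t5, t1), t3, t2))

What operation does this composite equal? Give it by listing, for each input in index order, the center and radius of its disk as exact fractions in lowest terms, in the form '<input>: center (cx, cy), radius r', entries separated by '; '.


t1: center (-49/120, -1/2), radius 1/360; t2: center (-1/2, -5/12), radius 1/36; t3: center (-1/2, -1/2), radius 1/36; t4: center (-1/2, 0), radius 1/7; t5: center (-17/40, -29/60), radius 1/360

Nesting under d3 composes maps z -> c + r*z down each t-path.
t4 passes through 1 substitution, ending at center (-1/2, 0), radius 1/7
t5 passes through 3 substitutions, ending at center (-17/40, -29/60), radius 1/360
t1 passes through 3 substitutions, ending at center (-49/120, -1/2), radius 1/360
t3 passes through 2 substitutions, ending at center (-1/2, -1/2), radius 1/36
t2 passes through 2 substitutions, ending at center (-1/2, -5/12), radius 1/36


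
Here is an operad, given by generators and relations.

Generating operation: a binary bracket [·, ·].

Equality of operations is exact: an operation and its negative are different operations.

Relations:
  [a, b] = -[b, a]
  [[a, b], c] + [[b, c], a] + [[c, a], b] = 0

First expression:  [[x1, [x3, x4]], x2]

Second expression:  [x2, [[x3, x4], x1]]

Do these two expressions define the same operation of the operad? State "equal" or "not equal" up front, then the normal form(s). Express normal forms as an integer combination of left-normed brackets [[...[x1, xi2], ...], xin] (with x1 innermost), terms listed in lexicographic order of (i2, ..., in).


equal: each reduces to [[[x1, x3], x4], x2] - [[[x1, x4], x3], x2]

Reducing the first expression gives [[[x1, x3], x4], x2] - [[[x1, x4], x3], x2]
Reducing the second expression gives [[[x1, x3], x4], x2] - [[[x1, x4], x3], x2]
Both agree, so they are equal.


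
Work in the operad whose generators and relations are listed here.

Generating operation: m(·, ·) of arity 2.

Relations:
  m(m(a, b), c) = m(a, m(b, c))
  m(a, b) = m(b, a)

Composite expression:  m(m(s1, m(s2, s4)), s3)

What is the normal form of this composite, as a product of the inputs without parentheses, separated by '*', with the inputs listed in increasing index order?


s1 * s2 * s3 * s4

Shape and order are irrelevant to m; the s-input set decides.
m(s2, s4) linearizes to s2 * s4
m(s1, m(s2, s4)) linearizes to s1 * s2 * s4
m(m(s1, m(s2, s4)), s3) linearizes to s1 * s2 * s4 * s3
sorting the factors by input index: s1 * s2 * s3 * s4


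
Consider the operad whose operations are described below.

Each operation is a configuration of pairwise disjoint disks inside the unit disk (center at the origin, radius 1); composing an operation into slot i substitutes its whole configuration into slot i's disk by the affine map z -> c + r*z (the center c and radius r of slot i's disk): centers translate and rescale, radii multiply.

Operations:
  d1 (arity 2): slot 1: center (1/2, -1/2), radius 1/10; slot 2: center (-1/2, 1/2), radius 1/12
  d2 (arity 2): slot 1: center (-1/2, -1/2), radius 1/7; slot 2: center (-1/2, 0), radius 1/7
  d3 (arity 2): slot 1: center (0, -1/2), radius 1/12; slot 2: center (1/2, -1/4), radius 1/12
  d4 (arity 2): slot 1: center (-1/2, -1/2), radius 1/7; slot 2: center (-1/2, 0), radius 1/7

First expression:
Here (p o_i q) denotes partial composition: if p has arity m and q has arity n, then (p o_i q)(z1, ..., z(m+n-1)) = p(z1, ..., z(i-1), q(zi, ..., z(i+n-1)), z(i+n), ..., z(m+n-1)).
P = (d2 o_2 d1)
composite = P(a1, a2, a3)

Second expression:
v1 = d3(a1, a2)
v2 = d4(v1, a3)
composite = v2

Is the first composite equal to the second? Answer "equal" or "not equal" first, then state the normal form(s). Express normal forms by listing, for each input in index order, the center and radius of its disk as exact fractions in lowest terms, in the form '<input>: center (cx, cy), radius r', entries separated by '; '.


Normal form of the first expression: a1: center (-1/2, -1/2), radius 1/7; a2: center (-3/7, -1/14), radius 1/70; a3: center (-4/7, 1/14), radius 1/84
Normal form of the second expression: a1: center (-1/2, -4/7), radius 1/84; a2: center (-3/7, -15/28), radius 1/84; a3: center (-1/2, 0), radius 1/7
They disagree, so not equal.

not equal — first a1: center (-1/2, -1/2), radius 1/7; a2: center (-3/7, -1/14), radius 1/70; a3: center (-4/7, 1/14), radius 1/84, second a1: center (-1/2, -4/7), radius 1/84; a2: center (-3/7, -15/28), radius 1/84; a3: center (-1/2, 0), radius 1/7


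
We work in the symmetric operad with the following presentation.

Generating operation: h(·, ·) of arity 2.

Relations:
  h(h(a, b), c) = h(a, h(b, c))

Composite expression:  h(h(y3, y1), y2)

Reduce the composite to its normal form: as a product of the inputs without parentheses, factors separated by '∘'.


Key point: h is associative — brackets drop, the y-order remains.
h(y3, y1) collapses to y3 ∘ y1
h(h(y3, y1), y2) collapses to y3 ∘ y1 ∘ y2

y3 ∘ y1 ∘ y2


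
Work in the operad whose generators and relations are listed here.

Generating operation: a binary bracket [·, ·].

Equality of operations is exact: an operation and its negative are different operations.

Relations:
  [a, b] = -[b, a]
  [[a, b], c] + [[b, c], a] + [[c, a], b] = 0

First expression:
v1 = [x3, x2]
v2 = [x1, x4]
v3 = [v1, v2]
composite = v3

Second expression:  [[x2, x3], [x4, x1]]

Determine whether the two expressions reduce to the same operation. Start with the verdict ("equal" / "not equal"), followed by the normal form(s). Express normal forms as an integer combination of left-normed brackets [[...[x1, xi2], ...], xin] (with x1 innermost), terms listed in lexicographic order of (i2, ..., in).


equal; both compose to [[[x1, x4], x2], x3] - [[[x1, x4], x3], x2]

The first expression, normalized: [[[x1, x4], x2], x3] - [[[x1, x4], x3], x2]
The second expression, normalized: [[[x1, x4], x2], x3] - [[[x1, x4], x3], x2]
Both agree, so they are equal.


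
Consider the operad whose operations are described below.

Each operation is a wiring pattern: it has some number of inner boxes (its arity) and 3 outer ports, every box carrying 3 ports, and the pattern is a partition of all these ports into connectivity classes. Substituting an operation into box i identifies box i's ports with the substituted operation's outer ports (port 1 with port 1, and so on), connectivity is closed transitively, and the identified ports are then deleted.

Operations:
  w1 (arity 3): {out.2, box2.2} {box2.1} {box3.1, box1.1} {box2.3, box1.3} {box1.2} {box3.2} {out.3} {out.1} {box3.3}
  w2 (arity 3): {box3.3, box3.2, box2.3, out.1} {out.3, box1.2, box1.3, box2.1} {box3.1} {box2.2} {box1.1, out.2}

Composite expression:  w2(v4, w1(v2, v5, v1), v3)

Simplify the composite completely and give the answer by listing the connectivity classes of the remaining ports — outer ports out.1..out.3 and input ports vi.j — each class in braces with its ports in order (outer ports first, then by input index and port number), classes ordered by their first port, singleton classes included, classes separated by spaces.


{out.1, v3.2, v3.3} {out.2, v4.1} {out.3, v4.2, v4.3} {v1.1, v2.1} {v1.2} {v1.3} {v2.2} {v2.3, v5.3} {v3.1} {v5.1} {v5.2}


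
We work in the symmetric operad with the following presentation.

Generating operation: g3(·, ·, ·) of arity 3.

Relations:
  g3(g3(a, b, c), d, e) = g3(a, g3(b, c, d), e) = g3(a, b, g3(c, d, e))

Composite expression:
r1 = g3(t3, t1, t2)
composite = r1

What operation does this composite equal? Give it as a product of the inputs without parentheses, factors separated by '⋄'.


t3 ⋄ t1 ⋄ t2

All parenthesizations of g3 agree; list the t-inputs left to right.
g3(t3, t1, t2) reduces to t3 ⋄ t1 ⋄ t2


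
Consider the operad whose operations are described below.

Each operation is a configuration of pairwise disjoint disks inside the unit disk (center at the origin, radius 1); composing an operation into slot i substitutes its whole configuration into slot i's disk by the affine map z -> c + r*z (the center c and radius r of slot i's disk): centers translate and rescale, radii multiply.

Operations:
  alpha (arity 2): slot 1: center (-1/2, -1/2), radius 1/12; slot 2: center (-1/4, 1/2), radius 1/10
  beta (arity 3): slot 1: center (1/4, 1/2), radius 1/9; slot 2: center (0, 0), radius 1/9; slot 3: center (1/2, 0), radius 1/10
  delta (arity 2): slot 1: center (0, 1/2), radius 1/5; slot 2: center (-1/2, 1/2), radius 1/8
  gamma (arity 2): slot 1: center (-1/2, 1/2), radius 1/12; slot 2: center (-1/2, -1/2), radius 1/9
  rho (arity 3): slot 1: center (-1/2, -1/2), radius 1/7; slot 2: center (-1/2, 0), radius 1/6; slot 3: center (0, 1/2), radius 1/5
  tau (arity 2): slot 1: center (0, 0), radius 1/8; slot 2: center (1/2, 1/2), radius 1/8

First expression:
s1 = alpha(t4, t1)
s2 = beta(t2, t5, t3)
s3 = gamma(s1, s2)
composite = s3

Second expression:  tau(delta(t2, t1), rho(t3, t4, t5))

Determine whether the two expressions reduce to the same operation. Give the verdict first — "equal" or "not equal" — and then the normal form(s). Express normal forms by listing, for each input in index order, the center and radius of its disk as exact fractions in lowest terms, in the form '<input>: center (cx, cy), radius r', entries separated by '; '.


not equal — first t1: center (-25/48, 13/24), radius 1/120; t2: center (-17/36, -4/9), radius 1/81; t3: center (-4/9, -1/2), radius 1/90; t4: center (-13/24, 11/24), radius 1/144; t5: center (-1/2, -1/2), radius 1/81, second t1: center (-1/16, 1/16), radius 1/64; t2: center (0, 1/16), radius 1/40; t3: center (7/16, 7/16), radius 1/56; t4: center (7/16, 1/2), radius 1/48; t5: center (1/2, 9/16), radius 1/40

In normal form, the first expression is t1: center (-25/48, 13/24), radius 1/120; t2: center (-17/36, -4/9), radius 1/81; t3: center (-4/9, -1/2), radius 1/90; t4: center (-13/24, 11/24), radius 1/144; t5: center (-1/2, -1/2), radius 1/81
In normal form, the second expression is t1: center (-1/16, 1/16), radius 1/64; t2: center (0, 1/16), radius 1/40; t3: center (7/16, 7/16), radius 1/56; t4: center (7/16, 1/2), radius 1/48; t5: center (1/2, 9/16), radius 1/40
The forms do not match — not equal.


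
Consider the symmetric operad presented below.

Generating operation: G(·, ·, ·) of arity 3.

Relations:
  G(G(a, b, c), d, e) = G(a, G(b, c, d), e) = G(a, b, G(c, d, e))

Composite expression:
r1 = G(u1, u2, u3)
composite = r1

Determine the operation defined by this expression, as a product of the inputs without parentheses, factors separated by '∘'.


u1 ∘ u2 ∘ u3

Associativity of G dissolves the nesting; only the u-input order survives.
G(u1, u2, u3) linearizes to u1 ∘ u2 ∘ u3


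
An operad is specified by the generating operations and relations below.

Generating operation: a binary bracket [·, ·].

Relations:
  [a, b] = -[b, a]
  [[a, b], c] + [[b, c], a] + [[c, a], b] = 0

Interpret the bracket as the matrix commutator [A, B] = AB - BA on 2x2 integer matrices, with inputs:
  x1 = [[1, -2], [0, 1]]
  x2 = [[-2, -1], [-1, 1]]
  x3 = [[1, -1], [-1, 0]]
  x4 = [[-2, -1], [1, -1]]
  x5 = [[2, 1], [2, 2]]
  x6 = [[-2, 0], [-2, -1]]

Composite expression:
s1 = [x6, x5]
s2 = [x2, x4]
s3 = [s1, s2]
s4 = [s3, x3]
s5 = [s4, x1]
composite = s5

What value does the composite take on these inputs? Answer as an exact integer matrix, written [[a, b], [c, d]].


[[-80, 112], [0, 80]]

[x6, x5] = [[2, -1], [2, -2]]
[x2, x4] = [[-2, 2], [4, 2]]
[[x6, x5], [x2, x4]] = [[-8, 4], [-24, 8]]
[[[x6, x5], [x2, x4]], x3] = [[-28, 12], [-40, 28]]
[[[[x6, x5], [x2, x4]], x3], x1] = [[-80, 112], [0, 80]]
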